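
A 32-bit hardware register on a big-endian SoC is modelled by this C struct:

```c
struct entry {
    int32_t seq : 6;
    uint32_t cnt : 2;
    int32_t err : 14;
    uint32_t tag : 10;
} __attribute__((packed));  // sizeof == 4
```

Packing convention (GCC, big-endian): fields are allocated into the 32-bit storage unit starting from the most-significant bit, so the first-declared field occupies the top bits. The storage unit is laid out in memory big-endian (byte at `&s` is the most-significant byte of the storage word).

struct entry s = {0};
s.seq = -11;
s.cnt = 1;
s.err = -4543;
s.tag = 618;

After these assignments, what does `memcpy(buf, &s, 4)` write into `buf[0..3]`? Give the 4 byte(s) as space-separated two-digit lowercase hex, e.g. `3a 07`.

seq (6b) val=-11 bits=0x35 at bit 26: 0xd4000000
cnt (2b) val=1 bits=0x1 at bit 24: 0xd5000000
err (14b) val=-4543 bits=0x2e41 at bit 10: 0xd5b90400
tag (10b) val=618 bits=0x26a at bit 0: 0xd5b9066a
word = 0xd5b9066a → big-endian bytes:
  [0]=0xd5  [1]=0xb9  [2]=0x06  [3]=0x6a

d5 b9 06 6a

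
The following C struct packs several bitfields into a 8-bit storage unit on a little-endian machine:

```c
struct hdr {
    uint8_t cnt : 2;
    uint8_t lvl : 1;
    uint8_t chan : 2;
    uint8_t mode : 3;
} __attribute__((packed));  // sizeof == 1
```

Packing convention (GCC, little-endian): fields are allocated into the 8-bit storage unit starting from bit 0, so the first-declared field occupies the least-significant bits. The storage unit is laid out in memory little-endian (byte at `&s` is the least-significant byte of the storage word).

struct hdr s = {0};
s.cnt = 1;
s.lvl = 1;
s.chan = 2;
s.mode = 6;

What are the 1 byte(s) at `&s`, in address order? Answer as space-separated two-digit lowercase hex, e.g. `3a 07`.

d5

[0+:2] cnt=1 & 0x3 = 0x1; word=0x01
[2+:1] lvl=1 & 0x1 = 0x1; word=0x05
[3+:2] chan=2 & 0x3 = 0x2; word=0x15
[5+:3] mode=6 & 0x7 = 0x6; word=0xd5
word = 0xd5 → little-endian bytes:
  [0]=0xd5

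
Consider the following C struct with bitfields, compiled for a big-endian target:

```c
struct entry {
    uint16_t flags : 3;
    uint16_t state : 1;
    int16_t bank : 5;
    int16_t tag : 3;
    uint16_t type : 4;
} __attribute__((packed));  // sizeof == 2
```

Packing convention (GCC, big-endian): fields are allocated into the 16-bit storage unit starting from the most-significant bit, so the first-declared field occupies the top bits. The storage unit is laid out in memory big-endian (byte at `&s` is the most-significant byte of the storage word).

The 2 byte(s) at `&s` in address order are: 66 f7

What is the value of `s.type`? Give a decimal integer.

[0]=0x66 [1]=0xf7 (big-endian) → word 0x66f7
flags:3 @ bit 13 → (0x66f7>>13)&0x7 = 0x3
state:1 @ bit 12 → (0x66f7>>12)&0x1 = 0x0
bank:5 @ bit 7 → (0x66f7>>7)&0x1f = 0xd
tag:3 @ bit 4 → (0x66f7>>4)&0x7 = 0x7
type:4 @ bit 0 → (0x66f7>>0)&0xf = 0x7  ←

7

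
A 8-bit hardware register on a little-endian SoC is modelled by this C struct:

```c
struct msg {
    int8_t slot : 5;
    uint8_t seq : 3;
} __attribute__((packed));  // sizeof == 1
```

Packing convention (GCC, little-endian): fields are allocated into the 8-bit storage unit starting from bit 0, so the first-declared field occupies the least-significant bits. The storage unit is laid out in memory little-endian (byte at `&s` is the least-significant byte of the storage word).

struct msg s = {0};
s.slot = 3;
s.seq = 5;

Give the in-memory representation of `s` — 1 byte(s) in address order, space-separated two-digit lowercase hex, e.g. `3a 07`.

slot (5b) val=3 bits=0x3 at bit 0: 0x03
seq (3b) val=5 bits=0x5 at bit 5: 0xa3
word = 0xa3 → little-endian bytes:
  [0]=0xa3

a3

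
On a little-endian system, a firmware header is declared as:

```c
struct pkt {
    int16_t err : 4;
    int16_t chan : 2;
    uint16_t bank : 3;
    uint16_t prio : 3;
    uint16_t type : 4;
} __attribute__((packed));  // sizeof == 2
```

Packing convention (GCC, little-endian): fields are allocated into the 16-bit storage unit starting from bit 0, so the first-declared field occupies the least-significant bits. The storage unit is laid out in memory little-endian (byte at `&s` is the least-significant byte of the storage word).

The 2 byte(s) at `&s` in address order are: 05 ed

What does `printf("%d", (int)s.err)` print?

[0]=0x05 [1]=0xed (little-endian) → word 0xed05
err:4 @ bit 0 → (0xed05>>0)&0xf = 0x5  ←
chan:2 @ bit 4 → (0xed05>>4)&0x3 = 0x0
bank:3 @ bit 6 → (0xed05>>6)&0x7 = 0x4
prio:3 @ bit 9 → (0xed05>>9)&0x7 = 0x6
type:4 @ bit 12 → (0xed05>>12)&0xf = 0xe
err signed 4b, MSB=0: value = 5

5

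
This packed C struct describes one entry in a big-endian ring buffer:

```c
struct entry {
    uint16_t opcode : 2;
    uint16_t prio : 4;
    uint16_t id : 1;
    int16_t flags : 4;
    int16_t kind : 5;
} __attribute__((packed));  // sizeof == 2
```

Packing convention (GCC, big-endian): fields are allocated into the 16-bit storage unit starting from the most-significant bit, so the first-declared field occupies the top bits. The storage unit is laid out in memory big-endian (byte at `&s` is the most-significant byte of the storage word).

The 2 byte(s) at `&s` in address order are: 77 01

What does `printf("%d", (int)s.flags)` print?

-8

[0]=0x77 [1]=0x01 (big-endian) → word 0x7701
opcode:2 @ bit 14 → (0x7701>>14)&0x3 = 0x1
prio:4 @ bit 10 → (0x7701>>10)&0xf = 0xd
id:1 @ bit 9 → (0x7701>>9)&0x1 = 0x1
flags:4 @ bit 5 → (0x7701>>5)&0xf = 0x8  ←
kind:5 @ bit 0 → (0x7701>>0)&0x1f = 0x1
flags signed 4b, MSB=1: 8 - 16 = -8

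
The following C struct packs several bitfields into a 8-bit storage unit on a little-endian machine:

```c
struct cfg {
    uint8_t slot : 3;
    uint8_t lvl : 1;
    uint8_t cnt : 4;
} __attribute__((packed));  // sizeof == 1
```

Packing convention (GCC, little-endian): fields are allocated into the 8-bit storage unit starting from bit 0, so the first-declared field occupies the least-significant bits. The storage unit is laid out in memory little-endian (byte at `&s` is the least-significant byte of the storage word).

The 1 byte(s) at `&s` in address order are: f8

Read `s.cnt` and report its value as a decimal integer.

15

[0]=0xf8 (little-endian) → word 0xf8
slot [0+:3] = (word>>0) & 0x7 = 0
lvl [3+:1] = (word>>3) & 0x1 = 1
cnt [4+:4] = (word>>4) & 0xf = 15  ←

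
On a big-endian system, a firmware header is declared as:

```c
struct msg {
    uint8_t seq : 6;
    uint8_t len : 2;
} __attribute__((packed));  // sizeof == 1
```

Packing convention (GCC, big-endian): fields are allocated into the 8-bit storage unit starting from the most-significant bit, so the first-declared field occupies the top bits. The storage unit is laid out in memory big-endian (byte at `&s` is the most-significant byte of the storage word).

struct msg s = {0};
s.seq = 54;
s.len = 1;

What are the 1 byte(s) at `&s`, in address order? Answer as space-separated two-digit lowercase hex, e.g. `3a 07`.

seq (6b) val=54 bits=0x36 at bit 2: 0xd8
len (2b) val=1 bits=0x1 at bit 0: 0xd9
word = 0xd9 → big-endian bytes:
  [0]=0xd9

d9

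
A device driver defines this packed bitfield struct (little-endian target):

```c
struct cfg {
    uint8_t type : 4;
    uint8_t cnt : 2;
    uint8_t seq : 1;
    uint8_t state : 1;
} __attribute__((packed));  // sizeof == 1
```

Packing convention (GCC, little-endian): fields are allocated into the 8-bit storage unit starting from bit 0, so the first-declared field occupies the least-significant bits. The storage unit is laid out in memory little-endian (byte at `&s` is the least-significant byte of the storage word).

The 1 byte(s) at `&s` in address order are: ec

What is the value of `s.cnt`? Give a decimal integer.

[0]=0xec (little-endian) → word 0xec
type [0+:4] = (word>>0) & 0xf = 12
cnt [4+:2] = (word>>4) & 0x3 = 2  ←
seq [6+:1] = (word>>6) & 0x1 = 1
state [7+:1] = (word>>7) & 0x1 = 1

2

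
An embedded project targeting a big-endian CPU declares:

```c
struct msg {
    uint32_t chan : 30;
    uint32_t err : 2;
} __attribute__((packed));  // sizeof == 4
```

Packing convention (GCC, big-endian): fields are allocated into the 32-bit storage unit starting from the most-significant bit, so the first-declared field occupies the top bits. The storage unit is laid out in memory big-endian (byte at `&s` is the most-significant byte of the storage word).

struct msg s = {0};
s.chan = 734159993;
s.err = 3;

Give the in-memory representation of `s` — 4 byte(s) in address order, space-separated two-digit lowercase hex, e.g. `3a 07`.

af 09 91 e7

[2+:30] chan=734159993 & 0x3fffffff = 0x2bc26479; word=0xaf0991e4
[0+:2] err=3 & 0x3 = 0x3; word=0xaf0991e7
word = 0xaf0991e7 → big-endian bytes:
  [0]=0xaf  [1]=0x09  [2]=0x91  [3]=0xe7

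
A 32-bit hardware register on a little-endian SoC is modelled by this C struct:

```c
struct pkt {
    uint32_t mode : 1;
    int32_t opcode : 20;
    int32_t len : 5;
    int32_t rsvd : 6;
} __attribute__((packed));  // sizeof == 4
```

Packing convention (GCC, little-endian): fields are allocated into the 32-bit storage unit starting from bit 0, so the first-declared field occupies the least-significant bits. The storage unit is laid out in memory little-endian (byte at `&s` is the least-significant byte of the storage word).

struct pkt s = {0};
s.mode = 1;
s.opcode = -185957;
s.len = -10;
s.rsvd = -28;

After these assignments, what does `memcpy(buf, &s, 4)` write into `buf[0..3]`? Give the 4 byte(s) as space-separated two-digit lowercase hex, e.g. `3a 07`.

37 53 da 92

mode (1b) val=1 bits=0x1 at bit 0: 0x00000001
opcode (20b) val=-185957 bits=0xd299b at bit 1: 0x001a5337
len (5b) val=-10 bits=0x16 at bit 21: 0x02da5337
rsvd (6b) val=-28 bits=0x24 at bit 26: 0x92da5337
word = 0x92da5337 → little-endian bytes:
  [0]=0x37  [1]=0x53  [2]=0xda  [3]=0x92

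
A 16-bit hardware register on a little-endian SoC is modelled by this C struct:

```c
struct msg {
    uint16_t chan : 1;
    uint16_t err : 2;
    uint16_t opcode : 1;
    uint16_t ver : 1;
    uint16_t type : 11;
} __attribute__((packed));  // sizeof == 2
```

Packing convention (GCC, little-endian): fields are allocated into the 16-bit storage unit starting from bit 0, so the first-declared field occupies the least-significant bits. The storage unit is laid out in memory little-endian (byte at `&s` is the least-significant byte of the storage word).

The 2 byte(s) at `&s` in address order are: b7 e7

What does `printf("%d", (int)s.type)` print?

[0]=0xb7 [1]=0xe7 (little-endian) → word 0xe7b7
chan [0+:1] = (word>>0) & 0x1 = 1
err [1+:2] = (word>>1) & 0x3 = 3
opcode [3+:1] = (word>>3) & 0x1 = 0
ver [4+:1] = (word>>4) & 0x1 = 1
type [5+:11] = (word>>5) & 0x7ff = 1853  ←

1853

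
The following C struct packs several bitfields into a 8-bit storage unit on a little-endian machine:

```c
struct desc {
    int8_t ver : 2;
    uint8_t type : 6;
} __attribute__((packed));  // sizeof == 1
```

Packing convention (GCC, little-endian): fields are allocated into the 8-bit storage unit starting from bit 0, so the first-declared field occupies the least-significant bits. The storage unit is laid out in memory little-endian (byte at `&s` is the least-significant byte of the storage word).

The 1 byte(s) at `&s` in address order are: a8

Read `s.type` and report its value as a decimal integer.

42

[0]=0xa8 (little-endian) → word 0xa8
ver [0+:2] = (word>>0) & 0x3 = 0
type [2+:6] = (word>>2) & 0x3f = 42  ←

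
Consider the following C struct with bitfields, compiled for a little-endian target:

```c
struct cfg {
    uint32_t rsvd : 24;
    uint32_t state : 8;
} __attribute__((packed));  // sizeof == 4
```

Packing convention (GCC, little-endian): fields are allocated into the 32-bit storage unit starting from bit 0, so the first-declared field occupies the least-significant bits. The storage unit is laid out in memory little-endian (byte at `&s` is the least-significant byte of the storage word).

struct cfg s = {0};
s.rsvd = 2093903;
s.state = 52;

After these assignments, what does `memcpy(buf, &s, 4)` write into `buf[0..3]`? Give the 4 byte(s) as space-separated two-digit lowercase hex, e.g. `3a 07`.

4f f3 1f 34

[0+:24] rsvd=2093903 & 0xffffff = 0x1ff34f; word=0x001ff34f
[24+:8] state=52 & 0xff = 0x34; word=0x341ff34f
word = 0x341ff34f → little-endian bytes:
  [0]=0x4f  [1]=0xf3  [2]=0x1f  [3]=0x34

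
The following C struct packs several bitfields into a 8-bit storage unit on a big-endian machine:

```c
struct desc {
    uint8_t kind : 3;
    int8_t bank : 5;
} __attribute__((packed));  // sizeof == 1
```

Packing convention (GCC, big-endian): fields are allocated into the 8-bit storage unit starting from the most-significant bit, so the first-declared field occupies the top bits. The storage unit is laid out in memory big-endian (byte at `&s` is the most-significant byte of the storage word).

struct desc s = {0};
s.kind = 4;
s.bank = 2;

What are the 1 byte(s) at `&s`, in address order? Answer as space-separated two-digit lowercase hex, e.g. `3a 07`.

kind (3b) val=4 bits=0x4 at bit 5: 0x80
bank (5b) val=2 bits=0x2 at bit 0: 0x82
word = 0x82 → big-endian bytes:
  [0]=0x82

82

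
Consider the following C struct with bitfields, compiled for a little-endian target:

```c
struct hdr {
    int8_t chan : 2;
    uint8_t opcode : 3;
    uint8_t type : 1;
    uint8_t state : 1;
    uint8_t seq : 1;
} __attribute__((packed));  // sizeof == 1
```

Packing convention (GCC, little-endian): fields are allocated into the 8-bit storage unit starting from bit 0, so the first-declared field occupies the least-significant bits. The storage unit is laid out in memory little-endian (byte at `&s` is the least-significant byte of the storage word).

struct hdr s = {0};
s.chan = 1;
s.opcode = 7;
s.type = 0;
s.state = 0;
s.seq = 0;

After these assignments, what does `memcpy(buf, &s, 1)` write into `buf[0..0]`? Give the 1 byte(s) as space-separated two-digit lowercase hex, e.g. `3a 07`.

1d

[0+:2] chan=1 & 0x3 = 0x1; word=0x01
[2+:3] opcode=7 & 0x7 = 0x7; word=0x1d
[5+:1] type=0 & 0x1 = 0x0; word=0x1d
[6+:1] state=0 & 0x1 = 0x0; word=0x1d
[7+:1] seq=0 & 0x1 = 0x0; word=0x1d
word = 0x1d → little-endian bytes:
  [0]=0x1d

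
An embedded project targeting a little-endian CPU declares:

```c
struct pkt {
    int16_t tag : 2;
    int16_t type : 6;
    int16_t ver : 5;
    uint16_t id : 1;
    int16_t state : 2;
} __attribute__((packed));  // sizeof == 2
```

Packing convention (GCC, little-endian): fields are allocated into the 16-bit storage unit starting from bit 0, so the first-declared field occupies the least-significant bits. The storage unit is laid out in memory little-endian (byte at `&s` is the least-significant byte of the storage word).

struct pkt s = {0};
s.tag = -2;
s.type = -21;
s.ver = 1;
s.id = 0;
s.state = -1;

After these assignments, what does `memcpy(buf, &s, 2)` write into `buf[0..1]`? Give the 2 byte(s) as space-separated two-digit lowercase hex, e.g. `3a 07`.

tag:2 = -2 → 0x2 << 0 → word 0x0002
type:6 = -21 → 0x2b << 2 → word 0x00ae
ver:5 = 1 → 0x1 << 8 → word 0x01ae
id:1 = 0 → 0x0 << 13 → word 0x01ae
state:2 = -1 → 0x3 << 14 → word 0xc1ae
word = 0xc1ae → little-endian bytes:
  [0]=0xae  [1]=0xc1

ae c1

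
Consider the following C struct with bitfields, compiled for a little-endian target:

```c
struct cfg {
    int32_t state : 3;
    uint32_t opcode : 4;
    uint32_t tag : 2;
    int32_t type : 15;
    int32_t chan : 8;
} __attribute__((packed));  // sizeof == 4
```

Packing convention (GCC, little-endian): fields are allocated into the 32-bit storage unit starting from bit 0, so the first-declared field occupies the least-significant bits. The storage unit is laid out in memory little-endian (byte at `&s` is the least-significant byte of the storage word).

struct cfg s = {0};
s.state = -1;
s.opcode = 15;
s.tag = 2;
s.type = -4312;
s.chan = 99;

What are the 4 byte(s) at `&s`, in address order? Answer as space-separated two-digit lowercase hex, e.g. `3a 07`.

7f 51 de 63

state:3 = -1 → 0x7 << 0 → word 0x00000007
opcode:4 = 15 → 0xf << 3 → word 0x0000007f
tag:2 = 2 → 0x2 << 7 → word 0x0000017f
type:15 = -4312 → 0x6f28 << 9 → word 0x00de517f
chan:8 = 99 → 0x63 << 24 → word 0x63de517f
word = 0x63de517f → little-endian bytes:
  [0]=0x7f  [1]=0x51  [2]=0xde  [3]=0x63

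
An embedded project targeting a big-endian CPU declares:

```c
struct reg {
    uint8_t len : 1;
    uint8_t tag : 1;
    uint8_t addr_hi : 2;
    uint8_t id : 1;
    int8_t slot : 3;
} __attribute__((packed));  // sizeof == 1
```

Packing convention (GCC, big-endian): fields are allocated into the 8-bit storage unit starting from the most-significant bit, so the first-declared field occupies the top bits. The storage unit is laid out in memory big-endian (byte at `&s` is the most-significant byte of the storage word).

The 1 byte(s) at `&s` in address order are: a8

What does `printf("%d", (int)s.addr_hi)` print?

2

[0]=0xa8 (big-endian) → word 0xa8
len:1 @ bit 7 → (0xa8>>7)&0x1 = 0x1
tag:1 @ bit 6 → (0xa8>>6)&0x1 = 0x0
addr_hi:2 @ bit 4 → (0xa8>>4)&0x3 = 0x2  ←
id:1 @ bit 3 → (0xa8>>3)&0x1 = 0x1
slot:3 @ bit 0 → (0xa8>>0)&0x7 = 0x0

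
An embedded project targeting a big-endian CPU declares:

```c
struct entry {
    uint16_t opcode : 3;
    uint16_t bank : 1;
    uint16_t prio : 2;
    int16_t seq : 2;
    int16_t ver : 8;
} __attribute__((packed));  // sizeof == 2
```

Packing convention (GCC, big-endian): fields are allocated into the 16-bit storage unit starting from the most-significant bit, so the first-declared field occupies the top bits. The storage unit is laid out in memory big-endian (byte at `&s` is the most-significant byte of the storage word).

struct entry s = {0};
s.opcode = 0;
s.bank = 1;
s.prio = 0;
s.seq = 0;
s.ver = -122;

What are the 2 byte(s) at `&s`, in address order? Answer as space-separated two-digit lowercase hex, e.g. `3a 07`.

10 86

[13+:3] opcode=0 & 0x7 = 0x0; word=0x0000
[12+:1] bank=1 & 0x1 = 0x1; word=0x1000
[10+:2] prio=0 & 0x3 = 0x0; word=0x1000
[8+:2] seq=0 & 0x3 = 0x0; word=0x1000
[0+:8] ver=-122 & 0xff = 0x86; word=0x1086
word = 0x1086 → big-endian bytes:
  [0]=0x10  [1]=0x86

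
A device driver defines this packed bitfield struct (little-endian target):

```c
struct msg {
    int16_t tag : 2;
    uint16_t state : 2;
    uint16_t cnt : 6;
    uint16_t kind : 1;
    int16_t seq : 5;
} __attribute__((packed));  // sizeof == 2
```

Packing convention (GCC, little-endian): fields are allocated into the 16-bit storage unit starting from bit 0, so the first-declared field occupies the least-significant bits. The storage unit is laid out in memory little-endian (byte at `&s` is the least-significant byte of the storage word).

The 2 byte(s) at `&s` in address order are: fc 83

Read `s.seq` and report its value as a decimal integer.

[0]=0xfc [1]=0x83 (little-endian) → word 0x83fc
tag:2 @ bit 0 → (0x83fc>>0)&0x3 = 0x0
state:2 @ bit 2 → (0x83fc>>2)&0x3 = 0x3
cnt:6 @ bit 4 → (0x83fc>>4)&0x3f = 0x3f
kind:1 @ bit 10 → (0x83fc>>10)&0x1 = 0x0
seq:5 @ bit 11 → (0x83fc>>11)&0x1f = 0x10  ←
seq signed 5b, MSB=1: 16 - 32 = -16

-16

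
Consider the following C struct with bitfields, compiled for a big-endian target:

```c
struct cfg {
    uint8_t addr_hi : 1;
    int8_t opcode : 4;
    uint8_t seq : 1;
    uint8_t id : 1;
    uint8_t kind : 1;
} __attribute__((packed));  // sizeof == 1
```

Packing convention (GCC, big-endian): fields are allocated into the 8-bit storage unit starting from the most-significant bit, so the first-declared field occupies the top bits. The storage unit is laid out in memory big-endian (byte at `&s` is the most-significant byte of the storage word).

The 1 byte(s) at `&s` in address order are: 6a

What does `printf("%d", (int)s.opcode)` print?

[0]=0x6a (big-endian) → word 0x6a
addr_hi:1 @ bit 7 → (0x6a>>7)&0x1 = 0x0
opcode:4 @ bit 3 → (0x6a>>3)&0xf = 0xd  ←
seq:1 @ bit 2 → (0x6a>>2)&0x1 = 0x0
id:1 @ bit 1 → (0x6a>>1)&0x1 = 0x1
kind:1 @ bit 0 → (0x6a>>0)&0x1 = 0x0
opcode signed 4b, MSB=1: 13 - 16 = -3

-3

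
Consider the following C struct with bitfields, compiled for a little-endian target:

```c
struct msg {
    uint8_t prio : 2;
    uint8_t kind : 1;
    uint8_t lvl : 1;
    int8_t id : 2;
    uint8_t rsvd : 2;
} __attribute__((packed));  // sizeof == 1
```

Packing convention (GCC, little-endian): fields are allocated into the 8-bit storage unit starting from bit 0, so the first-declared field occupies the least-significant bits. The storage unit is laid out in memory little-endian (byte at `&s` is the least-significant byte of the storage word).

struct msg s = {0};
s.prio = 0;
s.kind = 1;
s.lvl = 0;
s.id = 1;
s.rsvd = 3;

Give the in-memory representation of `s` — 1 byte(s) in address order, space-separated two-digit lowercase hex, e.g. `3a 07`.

d4

[0+:2] prio=0 & 0x3 = 0x0; word=0x00
[2+:1] kind=1 & 0x1 = 0x1; word=0x04
[3+:1] lvl=0 & 0x1 = 0x0; word=0x04
[4+:2] id=1 & 0x3 = 0x1; word=0x14
[6+:2] rsvd=3 & 0x3 = 0x3; word=0xd4
word = 0xd4 → little-endian bytes:
  [0]=0xd4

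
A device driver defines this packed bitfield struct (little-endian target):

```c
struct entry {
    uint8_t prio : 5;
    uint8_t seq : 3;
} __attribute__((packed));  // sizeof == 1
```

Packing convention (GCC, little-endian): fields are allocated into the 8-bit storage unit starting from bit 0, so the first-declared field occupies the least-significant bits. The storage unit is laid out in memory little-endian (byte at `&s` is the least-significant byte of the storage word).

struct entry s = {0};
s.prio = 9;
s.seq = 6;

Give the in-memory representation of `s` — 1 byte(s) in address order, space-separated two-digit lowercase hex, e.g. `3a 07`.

prio:5 = 9 → 0x9 << 0 → word 0x09
seq:3 = 6 → 0x6 << 5 → word 0xc9
word = 0xc9 → little-endian bytes:
  [0]=0xc9

c9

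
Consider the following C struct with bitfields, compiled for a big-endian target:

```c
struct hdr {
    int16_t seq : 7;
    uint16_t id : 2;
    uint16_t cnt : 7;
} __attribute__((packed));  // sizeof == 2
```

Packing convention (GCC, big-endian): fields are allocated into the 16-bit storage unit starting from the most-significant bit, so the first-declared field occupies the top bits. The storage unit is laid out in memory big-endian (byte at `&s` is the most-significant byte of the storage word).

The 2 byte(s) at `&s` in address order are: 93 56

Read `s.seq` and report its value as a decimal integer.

[0]=0x93 [1]=0x56 (big-endian) → word 0x9356
seq:7 @ bit 9 → (0x9356>>9)&0x7f = 0x49  ←
id:2 @ bit 7 → (0x9356>>7)&0x3 = 0x2
cnt:7 @ bit 0 → (0x9356>>0)&0x7f = 0x56
seq signed 7b, MSB=1: 73 - 128 = -55

-55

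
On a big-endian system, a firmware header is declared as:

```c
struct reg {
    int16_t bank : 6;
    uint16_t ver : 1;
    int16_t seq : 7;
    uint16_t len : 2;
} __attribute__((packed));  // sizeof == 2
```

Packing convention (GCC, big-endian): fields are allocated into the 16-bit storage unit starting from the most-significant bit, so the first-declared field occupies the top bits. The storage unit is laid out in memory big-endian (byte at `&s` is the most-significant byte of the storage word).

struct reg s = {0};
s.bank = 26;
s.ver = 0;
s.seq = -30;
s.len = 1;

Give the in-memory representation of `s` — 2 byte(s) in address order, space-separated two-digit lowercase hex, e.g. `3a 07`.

bank:6 = 26 → 0x1a << 10 → word 0x6800
ver:1 = 0 → 0x0 << 9 → word 0x6800
seq:7 = -30 → 0x62 << 2 → word 0x6988
len:2 = 1 → 0x1 << 0 → word 0x6989
word = 0x6989 → big-endian bytes:
  [0]=0x69  [1]=0x89

69 89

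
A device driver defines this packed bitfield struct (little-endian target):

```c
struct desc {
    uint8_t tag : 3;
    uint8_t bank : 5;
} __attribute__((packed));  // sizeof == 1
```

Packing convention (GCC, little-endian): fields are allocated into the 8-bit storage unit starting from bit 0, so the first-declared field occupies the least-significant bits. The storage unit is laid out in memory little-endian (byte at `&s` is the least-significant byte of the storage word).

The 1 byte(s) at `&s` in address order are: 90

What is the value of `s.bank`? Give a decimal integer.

18

[0]=0x90 (little-endian) → word 0x90
tag:3 @ bit 0 → (0x90>>0)&0x7 = 0x0
bank:5 @ bit 3 → (0x90>>3)&0x1f = 0x12  ←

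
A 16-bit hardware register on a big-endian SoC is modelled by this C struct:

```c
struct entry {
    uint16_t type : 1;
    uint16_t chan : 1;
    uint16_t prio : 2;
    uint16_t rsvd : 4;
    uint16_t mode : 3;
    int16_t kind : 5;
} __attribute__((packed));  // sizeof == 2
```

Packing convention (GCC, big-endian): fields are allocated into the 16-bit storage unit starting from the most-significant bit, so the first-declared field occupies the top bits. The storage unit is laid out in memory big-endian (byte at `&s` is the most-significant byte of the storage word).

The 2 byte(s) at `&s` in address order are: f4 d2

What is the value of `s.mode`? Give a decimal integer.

6

[0]=0xf4 [1]=0xd2 (big-endian) → word 0xf4d2
type:1 @ bit 15 → (0xf4d2>>15)&0x1 = 0x1
chan:1 @ bit 14 → (0xf4d2>>14)&0x1 = 0x1
prio:2 @ bit 12 → (0xf4d2>>12)&0x3 = 0x3
rsvd:4 @ bit 8 → (0xf4d2>>8)&0xf = 0x4
mode:3 @ bit 5 → (0xf4d2>>5)&0x7 = 0x6  ←
kind:5 @ bit 0 → (0xf4d2>>0)&0x1f = 0x12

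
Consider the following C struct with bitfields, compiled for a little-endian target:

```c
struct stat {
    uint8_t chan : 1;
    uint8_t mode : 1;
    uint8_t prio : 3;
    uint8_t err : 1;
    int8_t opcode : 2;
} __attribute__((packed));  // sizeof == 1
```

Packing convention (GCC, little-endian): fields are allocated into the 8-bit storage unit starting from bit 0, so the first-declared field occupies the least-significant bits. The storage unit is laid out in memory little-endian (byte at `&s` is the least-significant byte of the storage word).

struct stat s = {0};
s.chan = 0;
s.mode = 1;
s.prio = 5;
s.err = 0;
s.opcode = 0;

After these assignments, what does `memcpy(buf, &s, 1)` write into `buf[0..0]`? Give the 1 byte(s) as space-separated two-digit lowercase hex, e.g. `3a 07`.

16

chan:1 = 0 → 0x0 << 0 → word 0x00
mode:1 = 1 → 0x1 << 1 → word 0x02
prio:3 = 5 → 0x5 << 2 → word 0x16
err:1 = 0 → 0x0 << 5 → word 0x16
opcode:2 = 0 → 0x0 << 6 → word 0x16
word = 0x16 → little-endian bytes:
  [0]=0x16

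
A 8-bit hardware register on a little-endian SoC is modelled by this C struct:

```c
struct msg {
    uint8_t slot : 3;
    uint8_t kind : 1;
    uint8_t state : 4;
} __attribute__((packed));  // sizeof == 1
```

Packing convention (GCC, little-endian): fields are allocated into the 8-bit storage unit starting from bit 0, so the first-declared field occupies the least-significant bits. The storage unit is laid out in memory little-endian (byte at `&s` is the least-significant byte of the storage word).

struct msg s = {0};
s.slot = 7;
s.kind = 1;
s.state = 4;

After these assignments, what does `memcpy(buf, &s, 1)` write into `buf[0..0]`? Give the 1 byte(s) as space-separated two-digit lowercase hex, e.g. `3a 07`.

[0+:3] slot=7 & 0x7 = 0x7; word=0x07
[3+:1] kind=1 & 0x1 = 0x1; word=0x0f
[4+:4] state=4 & 0xf = 0x4; word=0x4f
word = 0x4f → little-endian bytes:
  [0]=0x4f

4f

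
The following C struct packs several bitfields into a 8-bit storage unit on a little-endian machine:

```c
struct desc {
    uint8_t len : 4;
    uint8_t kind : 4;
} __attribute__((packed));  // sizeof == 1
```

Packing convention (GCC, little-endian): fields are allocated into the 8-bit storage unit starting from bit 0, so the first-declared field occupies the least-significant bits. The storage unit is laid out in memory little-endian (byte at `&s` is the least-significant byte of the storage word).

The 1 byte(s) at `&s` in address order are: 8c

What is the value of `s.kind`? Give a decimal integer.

8

[0]=0x8c (little-endian) → word 0x8c
len:4 @ bit 0 → (0x8c>>0)&0xf = 0xc
kind:4 @ bit 4 → (0x8c>>4)&0xf = 0x8  ←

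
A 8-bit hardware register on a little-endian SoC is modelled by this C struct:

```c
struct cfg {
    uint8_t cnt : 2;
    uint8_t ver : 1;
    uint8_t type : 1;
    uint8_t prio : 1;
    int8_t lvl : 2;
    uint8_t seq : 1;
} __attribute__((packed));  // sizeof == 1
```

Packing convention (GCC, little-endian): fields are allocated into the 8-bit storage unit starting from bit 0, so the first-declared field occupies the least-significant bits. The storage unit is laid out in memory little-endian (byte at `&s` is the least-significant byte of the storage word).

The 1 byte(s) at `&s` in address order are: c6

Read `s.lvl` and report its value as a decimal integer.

[0]=0xc6 (little-endian) → word 0xc6
cnt [0+:2] = (word>>0) & 0x3 = 2
ver [2+:1] = (word>>2) & 0x1 = 1
type [3+:1] = (word>>3) & 0x1 = 0
prio [4+:1] = (word>>4) & 0x1 = 0
lvl [5+:2] = (word>>5) & 0x3 = 2  ←
seq [7+:1] = (word>>7) & 0x1 = 1
lvl signed 2b, MSB=1: 2 - 4 = -2

-2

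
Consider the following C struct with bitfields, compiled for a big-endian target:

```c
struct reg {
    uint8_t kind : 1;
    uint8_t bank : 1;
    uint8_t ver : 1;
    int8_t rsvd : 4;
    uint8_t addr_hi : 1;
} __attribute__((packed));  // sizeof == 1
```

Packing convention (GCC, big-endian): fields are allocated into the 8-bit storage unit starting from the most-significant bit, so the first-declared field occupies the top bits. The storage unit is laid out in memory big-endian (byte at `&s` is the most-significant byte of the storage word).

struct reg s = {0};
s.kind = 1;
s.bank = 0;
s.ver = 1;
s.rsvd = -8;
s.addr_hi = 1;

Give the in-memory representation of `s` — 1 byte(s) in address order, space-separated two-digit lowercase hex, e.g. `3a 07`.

kind:1 = 1 → 0x1 << 7 → word 0x80
bank:1 = 0 → 0x0 << 6 → word 0x80
ver:1 = 1 → 0x1 << 5 → word 0xa0
rsvd:4 = -8 → 0x8 << 1 → word 0xb0
addr_hi:1 = 1 → 0x1 << 0 → word 0xb1
word = 0xb1 → big-endian bytes:
  [0]=0xb1

b1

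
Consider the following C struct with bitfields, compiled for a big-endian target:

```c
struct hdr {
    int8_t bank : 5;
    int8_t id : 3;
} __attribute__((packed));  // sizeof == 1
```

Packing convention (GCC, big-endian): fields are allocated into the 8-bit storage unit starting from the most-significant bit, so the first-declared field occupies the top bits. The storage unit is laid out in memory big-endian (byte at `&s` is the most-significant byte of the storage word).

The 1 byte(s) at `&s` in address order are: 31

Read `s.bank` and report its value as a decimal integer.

[0]=0x31 (big-endian) → word 0x31
bank:5 @ bit 3 → (0x31>>3)&0x1f = 0x6  ←
id:3 @ bit 0 → (0x31>>0)&0x7 = 0x1
bank signed 5b, MSB=0: value = 6

6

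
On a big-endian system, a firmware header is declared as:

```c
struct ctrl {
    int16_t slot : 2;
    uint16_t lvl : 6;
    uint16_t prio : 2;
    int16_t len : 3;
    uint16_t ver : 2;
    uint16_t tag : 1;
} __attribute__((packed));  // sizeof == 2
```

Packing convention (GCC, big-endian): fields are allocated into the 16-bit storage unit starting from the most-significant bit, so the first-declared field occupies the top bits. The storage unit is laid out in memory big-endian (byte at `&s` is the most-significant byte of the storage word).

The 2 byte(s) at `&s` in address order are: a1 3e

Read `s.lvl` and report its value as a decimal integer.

33

[0]=0xa1 [1]=0x3e (big-endian) → word 0xa13e
slot [14+:2] = (word>>14) & 0x3 = 2
lvl [8+:6] = (word>>8) & 0x3f = 33  ←
prio [6+:2] = (word>>6) & 0x3 = 0
len [3+:3] = (word>>3) & 0x7 = 7
ver [1+:2] = (word>>1) & 0x3 = 3
tag [0+:1] = (word>>0) & 0x1 = 0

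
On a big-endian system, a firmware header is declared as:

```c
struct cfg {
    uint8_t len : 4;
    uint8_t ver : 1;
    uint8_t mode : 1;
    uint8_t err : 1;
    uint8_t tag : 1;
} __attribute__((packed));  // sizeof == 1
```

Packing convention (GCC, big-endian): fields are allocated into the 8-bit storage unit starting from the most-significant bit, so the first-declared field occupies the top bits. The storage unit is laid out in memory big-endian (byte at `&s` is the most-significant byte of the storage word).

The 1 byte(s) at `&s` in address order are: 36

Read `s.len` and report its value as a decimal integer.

[0]=0x36 (big-endian) → word 0x36
len [4+:4] = (word>>4) & 0xf = 3  ←
ver [3+:1] = (word>>3) & 0x1 = 0
mode [2+:1] = (word>>2) & 0x1 = 1
err [1+:1] = (word>>1) & 0x1 = 1
tag [0+:1] = (word>>0) & 0x1 = 0

3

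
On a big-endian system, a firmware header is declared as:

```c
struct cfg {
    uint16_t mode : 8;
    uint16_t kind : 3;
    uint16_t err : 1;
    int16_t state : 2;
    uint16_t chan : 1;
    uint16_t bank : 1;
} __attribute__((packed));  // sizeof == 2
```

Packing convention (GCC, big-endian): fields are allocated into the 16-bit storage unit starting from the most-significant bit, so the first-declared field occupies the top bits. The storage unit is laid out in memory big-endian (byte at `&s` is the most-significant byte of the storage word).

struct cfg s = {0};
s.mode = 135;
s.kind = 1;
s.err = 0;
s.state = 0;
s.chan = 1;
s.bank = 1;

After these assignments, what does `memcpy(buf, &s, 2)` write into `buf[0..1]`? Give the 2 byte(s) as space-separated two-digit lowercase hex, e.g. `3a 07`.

mode:8 = 135 → 0x87 << 8 → word 0x8700
kind:3 = 1 → 0x1 << 5 → word 0x8720
err:1 = 0 → 0x0 << 4 → word 0x8720
state:2 = 0 → 0x0 << 2 → word 0x8720
chan:1 = 1 → 0x1 << 1 → word 0x8722
bank:1 = 1 → 0x1 << 0 → word 0x8723
word = 0x8723 → big-endian bytes:
  [0]=0x87  [1]=0x23

87 23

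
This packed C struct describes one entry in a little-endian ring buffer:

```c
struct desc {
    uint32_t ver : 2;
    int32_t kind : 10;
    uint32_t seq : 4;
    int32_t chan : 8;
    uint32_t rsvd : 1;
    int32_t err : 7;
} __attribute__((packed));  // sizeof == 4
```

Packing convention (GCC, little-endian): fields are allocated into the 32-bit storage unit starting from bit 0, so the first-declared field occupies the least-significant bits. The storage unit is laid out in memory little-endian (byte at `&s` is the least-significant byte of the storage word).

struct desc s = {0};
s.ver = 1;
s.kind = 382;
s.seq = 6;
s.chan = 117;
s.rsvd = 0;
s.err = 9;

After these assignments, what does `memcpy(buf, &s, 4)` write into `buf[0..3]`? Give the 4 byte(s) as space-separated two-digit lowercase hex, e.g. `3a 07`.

f9 65 75 12

ver:2 = 1 → 0x1 << 0 → word 0x00000001
kind:10 = 382 → 0x17e << 2 → word 0x000005f9
seq:4 = 6 → 0x6 << 12 → word 0x000065f9
chan:8 = 117 → 0x75 << 16 → word 0x007565f9
rsvd:1 = 0 → 0x0 << 24 → word 0x007565f9
err:7 = 9 → 0x9 << 25 → word 0x127565f9
word = 0x127565f9 → little-endian bytes:
  [0]=0xf9  [1]=0x65  [2]=0x75  [3]=0x12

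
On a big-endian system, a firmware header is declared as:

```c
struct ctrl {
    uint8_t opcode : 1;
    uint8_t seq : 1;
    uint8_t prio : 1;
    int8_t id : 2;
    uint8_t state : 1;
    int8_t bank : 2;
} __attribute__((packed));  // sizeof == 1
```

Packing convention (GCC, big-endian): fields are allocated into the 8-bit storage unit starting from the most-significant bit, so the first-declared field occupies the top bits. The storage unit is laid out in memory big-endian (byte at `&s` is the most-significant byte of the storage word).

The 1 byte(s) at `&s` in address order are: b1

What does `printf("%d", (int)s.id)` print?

[0]=0xb1 (big-endian) → word 0xb1
opcode:1 @ bit 7 → (0xb1>>7)&0x1 = 0x1
seq:1 @ bit 6 → (0xb1>>6)&0x1 = 0x0
prio:1 @ bit 5 → (0xb1>>5)&0x1 = 0x1
id:2 @ bit 3 → (0xb1>>3)&0x3 = 0x2  ←
state:1 @ bit 2 → (0xb1>>2)&0x1 = 0x0
bank:2 @ bit 0 → (0xb1>>0)&0x3 = 0x1
id signed 2b, MSB=1: 2 - 4 = -2

-2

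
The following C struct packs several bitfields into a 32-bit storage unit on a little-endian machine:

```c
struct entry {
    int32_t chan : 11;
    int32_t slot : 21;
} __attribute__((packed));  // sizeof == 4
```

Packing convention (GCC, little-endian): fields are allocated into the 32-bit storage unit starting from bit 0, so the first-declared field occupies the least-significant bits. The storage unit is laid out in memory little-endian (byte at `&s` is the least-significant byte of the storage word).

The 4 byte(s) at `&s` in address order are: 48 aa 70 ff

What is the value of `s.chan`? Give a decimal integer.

[0]=0x48 [1]=0xaa [2]=0x70 [3]=0xff (little-endian) → word 0xff70aa48
chan [0+:11] = (word>>0) & 0x7ff = 584  ←
slot [11+:21] = (word>>11) & 0x1fffff = 2092565
chan signed 11b, MSB=0: value = 584

584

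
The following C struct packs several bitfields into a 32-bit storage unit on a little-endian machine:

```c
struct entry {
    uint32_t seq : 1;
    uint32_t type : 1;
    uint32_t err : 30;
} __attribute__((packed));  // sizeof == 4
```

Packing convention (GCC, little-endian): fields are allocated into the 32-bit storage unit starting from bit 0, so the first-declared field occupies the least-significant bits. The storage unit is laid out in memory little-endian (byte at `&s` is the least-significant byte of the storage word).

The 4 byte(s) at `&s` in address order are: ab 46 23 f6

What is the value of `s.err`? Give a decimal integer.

[0]=0xab [1]=0x46 [2]=0x23 [3]=0xf6 (little-endian) → word 0xf62346ab
seq [0+:1] = (word>>0) & 0x1 = 1
type [1+:1] = (word>>1) & 0x1 = 1
err [2+:30] = (word>>2) & 0x3fffffff = 1032376746  ←

1032376746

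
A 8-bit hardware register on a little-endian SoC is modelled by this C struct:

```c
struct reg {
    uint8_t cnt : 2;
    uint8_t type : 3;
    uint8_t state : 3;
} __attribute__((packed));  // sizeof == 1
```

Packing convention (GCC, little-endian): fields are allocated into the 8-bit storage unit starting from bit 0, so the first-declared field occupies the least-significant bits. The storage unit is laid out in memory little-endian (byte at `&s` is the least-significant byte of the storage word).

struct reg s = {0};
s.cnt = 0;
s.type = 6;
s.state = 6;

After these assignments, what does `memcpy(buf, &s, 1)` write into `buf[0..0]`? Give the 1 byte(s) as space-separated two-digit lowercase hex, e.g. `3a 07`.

d8

cnt:2 = 0 → 0x0 << 0 → word 0x00
type:3 = 6 → 0x6 << 2 → word 0x18
state:3 = 6 → 0x6 << 5 → word 0xd8
word = 0xd8 → little-endian bytes:
  [0]=0xd8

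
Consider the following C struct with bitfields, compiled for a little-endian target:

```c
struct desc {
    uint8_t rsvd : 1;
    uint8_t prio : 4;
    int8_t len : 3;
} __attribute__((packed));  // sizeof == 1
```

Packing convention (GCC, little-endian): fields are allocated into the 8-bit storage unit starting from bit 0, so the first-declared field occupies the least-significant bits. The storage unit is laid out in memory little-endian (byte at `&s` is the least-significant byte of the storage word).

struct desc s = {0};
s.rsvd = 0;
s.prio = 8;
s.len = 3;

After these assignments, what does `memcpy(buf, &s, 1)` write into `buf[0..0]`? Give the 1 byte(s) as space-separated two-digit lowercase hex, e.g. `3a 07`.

70

rsvd (1b) val=0 bits=0x0 at bit 0: 0x00
prio (4b) val=8 bits=0x8 at bit 1: 0x10
len (3b) val=3 bits=0x3 at bit 5: 0x70
word = 0x70 → little-endian bytes:
  [0]=0x70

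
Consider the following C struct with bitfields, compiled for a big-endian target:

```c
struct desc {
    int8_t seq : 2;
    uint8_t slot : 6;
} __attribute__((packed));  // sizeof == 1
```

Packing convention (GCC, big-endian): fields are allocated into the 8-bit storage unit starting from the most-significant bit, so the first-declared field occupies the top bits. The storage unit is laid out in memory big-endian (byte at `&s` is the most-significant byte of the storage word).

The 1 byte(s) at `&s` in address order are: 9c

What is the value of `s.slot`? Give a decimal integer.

28

[0]=0x9c (big-endian) → word 0x9c
seq:2 @ bit 6 → (0x9c>>6)&0x3 = 0x2
slot:6 @ bit 0 → (0x9c>>0)&0x3f = 0x1c  ←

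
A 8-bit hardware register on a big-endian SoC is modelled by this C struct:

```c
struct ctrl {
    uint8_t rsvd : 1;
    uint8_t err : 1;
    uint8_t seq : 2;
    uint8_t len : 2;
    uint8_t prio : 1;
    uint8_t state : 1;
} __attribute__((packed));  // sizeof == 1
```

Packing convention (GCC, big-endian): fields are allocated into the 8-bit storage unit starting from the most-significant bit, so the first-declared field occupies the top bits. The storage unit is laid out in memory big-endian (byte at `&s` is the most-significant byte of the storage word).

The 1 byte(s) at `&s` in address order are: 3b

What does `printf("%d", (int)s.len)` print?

2

[0]=0x3b (big-endian) → word 0x3b
rsvd [7+:1] = (word>>7) & 0x1 = 0
err [6+:1] = (word>>6) & 0x1 = 0
seq [4+:2] = (word>>4) & 0x3 = 3
len [2+:2] = (word>>2) & 0x3 = 2  ←
prio [1+:1] = (word>>1) & 0x1 = 1
state [0+:1] = (word>>0) & 0x1 = 1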